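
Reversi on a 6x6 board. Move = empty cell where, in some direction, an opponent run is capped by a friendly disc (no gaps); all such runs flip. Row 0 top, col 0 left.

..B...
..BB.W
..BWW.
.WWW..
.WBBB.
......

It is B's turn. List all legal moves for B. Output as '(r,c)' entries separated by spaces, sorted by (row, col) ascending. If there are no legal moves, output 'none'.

(0,4): no bracket -> illegal
(0,5): no bracket -> illegal
(1,4): no bracket -> illegal
(2,0): flips 1 -> legal
(2,1): flips 1 -> legal
(2,5): flips 2 -> legal
(3,0): no bracket -> illegal
(3,4): flips 1 -> legal
(3,5): flips 1 -> legal
(4,0): flips 2 -> legal
(5,0): no bracket -> illegal
(5,1): no bracket -> illegal
(5,2): no bracket -> illegal

Answer: (2,0) (2,1) (2,5) (3,4) (3,5) (4,0)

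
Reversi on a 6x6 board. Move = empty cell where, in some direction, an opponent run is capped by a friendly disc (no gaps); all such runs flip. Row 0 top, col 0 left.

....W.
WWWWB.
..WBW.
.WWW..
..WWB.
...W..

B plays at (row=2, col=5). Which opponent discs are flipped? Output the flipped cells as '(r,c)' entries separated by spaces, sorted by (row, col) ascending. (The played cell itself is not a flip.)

Answer: (2,4)

Derivation:
Dir NW: first cell 'B' (not opp) -> no flip
Dir N: first cell '.' (not opp) -> no flip
Dir NE: edge -> no flip
Dir W: opp run (2,4) capped by B -> flip
Dir E: edge -> no flip
Dir SW: first cell '.' (not opp) -> no flip
Dir S: first cell '.' (not opp) -> no flip
Dir SE: edge -> no flip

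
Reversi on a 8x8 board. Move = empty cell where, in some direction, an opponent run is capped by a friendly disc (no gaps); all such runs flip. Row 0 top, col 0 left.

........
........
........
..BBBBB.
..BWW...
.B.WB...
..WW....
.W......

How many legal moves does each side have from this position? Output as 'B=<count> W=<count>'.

-- B to move --
(4,5): flips 2 -> legal
(5,2): flips 2 -> legal
(5,5): flips 1 -> legal
(6,0): no bracket -> illegal
(6,1): no bracket -> illegal
(6,4): flips 1 -> legal
(7,0): no bracket -> illegal
(7,2): flips 1 -> legal
(7,3): flips 4 -> legal
(7,4): no bracket -> illegal
B mobility = 6
-- W to move --
(2,1): flips 1 -> legal
(2,2): flips 1 -> legal
(2,3): flips 1 -> legal
(2,4): flips 1 -> legal
(2,5): flips 1 -> legal
(2,6): flips 1 -> legal
(2,7): no bracket -> illegal
(3,1): flips 1 -> legal
(3,7): no bracket -> illegal
(4,0): flips 1 -> legal
(4,1): flips 1 -> legal
(4,5): flips 1 -> legal
(4,6): no bracket -> illegal
(4,7): no bracket -> illegal
(5,0): no bracket -> illegal
(5,2): no bracket -> illegal
(5,5): flips 1 -> legal
(6,0): no bracket -> illegal
(6,1): no bracket -> illegal
(6,4): flips 1 -> legal
(6,5): flips 1 -> legal
W mobility = 13

Answer: B=6 W=13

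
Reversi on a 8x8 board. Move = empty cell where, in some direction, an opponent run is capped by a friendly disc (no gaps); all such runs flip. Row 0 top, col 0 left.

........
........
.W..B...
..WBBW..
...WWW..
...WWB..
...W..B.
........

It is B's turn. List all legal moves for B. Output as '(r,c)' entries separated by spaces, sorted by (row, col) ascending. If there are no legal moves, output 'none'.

Answer: (2,5) (3,1) (3,6) (4,6) (5,2) (5,6) (6,4) (7,3)

Derivation:
(1,0): no bracket -> illegal
(1,1): no bracket -> illegal
(1,2): no bracket -> illegal
(2,0): no bracket -> illegal
(2,2): no bracket -> illegal
(2,3): no bracket -> illegal
(2,5): flips 2 -> legal
(2,6): no bracket -> illegal
(3,0): no bracket -> illegal
(3,1): flips 1 -> legal
(3,6): flips 1 -> legal
(4,1): no bracket -> illegal
(4,2): no bracket -> illegal
(4,6): flips 1 -> legal
(5,2): flips 3 -> legal
(5,6): flips 1 -> legal
(6,2): no bracket -> illegal
(6,4): flips 2 -> legal
(6,5): no bracket -> illegal
(7,2): no bracket -> illegal
(7,3): flips 3 -> legal
(7,4): no bracket -> illegal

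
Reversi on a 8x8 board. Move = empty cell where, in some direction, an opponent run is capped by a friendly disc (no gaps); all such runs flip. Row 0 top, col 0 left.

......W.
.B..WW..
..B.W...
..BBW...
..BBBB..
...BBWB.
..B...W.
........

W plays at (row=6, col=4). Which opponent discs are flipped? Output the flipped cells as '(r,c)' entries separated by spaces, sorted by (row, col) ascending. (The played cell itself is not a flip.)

Dir NW: opp run (5,3) (4,2), next='.' -> no flip
Dir N: opp run (5,4) (4,4) capped by W -> flip
Dir NE: first cell 'W' (not opp) -> no flip
Dir W: first cell '.' (not opp) -> no flip
Dir E: first cell '.' (not opp) -> no flip
Dir SW: first cell '.' (not opp) -> no flip
Dir S: first cell '.' (not opp) -> no flip
Dir SE: first cell '.' (not opp) -> no flip

Answer: (4,4) (5,4)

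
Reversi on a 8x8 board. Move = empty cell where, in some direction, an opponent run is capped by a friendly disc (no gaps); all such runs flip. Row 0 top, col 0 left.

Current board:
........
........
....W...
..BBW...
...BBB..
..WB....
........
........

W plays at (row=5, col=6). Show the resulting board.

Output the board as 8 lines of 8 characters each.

Place W at (5,6); scan 8 dirs for brackets.
Dir NW: opp run (4,5) capped by W -> flip
Dir N: first cell '.' (not opp) -> no flip
Dir NE: first cell '.' (not opp) -> no flip
Dir W: first cell '.' (not opp) -> no flip
Dir E: first cell '.' (not opp) -> no flip
Dir SW: first cell '.' (not opp) -> no flip
Dir S: first cell '.' (not opp) -> no flip
Dir SE: first cell '.' (not opp) -> no flip
All flips: (4,5)

Answer: ........
........
....W...
..BBW...
...BBW..
..WB..W.
........
........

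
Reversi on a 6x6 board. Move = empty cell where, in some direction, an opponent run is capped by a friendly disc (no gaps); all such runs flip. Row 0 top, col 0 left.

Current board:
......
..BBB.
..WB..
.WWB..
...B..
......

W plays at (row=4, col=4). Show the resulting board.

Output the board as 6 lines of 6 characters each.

Answer: ......
..BBB.
..WB..
.WWW..
...BW.
......

Derivation:
Place W at (4,4); scan 8 dirs for brackets.
Dir NW: opp run (3,3) capped by W -> flip
Dir N: first cell '.' (not opp) -> no flip
Dir NE: first cell '.' (not opp) -> no flip
Dir W: opp run (4,3), next='.' -> no flip
Dir E: first cell '.' (not opp) -> no flip
Dir SW: first cell '.' (not opp) -> no flip
Dir S: first cell '.' (not opp) -> no flip
Dir SE: first cell '.' (not opp) -> no flip
All flips: (3,3)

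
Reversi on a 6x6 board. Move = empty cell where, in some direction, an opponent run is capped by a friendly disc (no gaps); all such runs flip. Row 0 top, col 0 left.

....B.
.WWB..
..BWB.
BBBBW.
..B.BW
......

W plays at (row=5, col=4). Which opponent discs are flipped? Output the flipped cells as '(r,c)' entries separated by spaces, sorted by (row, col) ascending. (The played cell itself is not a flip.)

Dir NW: first cell '.' (not opp) -> no flip
Dir N: opp run (4,4) capped by W -> flip
Dir NE: first cell 'W' (not opp) -> no flip
Dir W: first cell '.' (not opp) -> no flip
Dir E: first cell '.' (not opp) -> no flip
Dir SW: edge -> no flip
Dir S: edge -> no flip
Dir SE: edge -> no flip

Answer: (4,4)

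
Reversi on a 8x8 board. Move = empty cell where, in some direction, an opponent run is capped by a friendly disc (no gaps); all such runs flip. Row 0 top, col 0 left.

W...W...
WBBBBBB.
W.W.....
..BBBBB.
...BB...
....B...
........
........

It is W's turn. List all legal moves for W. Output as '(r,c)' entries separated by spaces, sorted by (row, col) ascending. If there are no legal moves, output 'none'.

(0,1): no bracket -> illegal
(0,2): flips 2 -> legal
(0,3): no bracket -> illegal
(0,5): no bracket -> illegal
(0,6): no bracket -> illegal
(0,7): no bracket -> illegal
(1,7): flips 6 -> legal
(2,1): no bracket -> illegal
(2,3): no bracket -> illegal
(2,4): flips 1 -> legal
(2,5): no bracket -> illegal
(2,6): flips 1 -> legal
(2,7): no bracket -> illegal
(3,1): no bracket -> illegal
(3,7): no bracket -> illegal
(4,1): no bracket -> illegal
(4,2): flips 1 -> legal
(4,5): no bracket -> illegal
(4,6): no bracket -> illegal
(4,7): no bracket -> illegal
(5,2): no bracket -> illegal
(5,3): no bracket -> illegal
(5,5): flips 2 -> legal
(6,3): no bracket -> illegal
(6,4): no bracket -> illegal
(6,5): no bracket -> illegal

Answer: (0,2) (1,7) (2,4) (2,6) (4,2) (5,5)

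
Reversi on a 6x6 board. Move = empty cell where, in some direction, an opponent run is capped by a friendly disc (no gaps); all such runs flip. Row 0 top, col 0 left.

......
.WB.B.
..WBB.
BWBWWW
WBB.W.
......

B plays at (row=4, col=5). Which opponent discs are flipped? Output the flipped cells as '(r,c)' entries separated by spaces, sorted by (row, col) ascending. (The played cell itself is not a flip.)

Answer: (3,4)

Derivation:
Dir NW: opp run (3,4) capped by B -> flip
Dir N: opp run (3,5), next='.' -> no flip
Dir NE: edge -> no flip
Dir W: opp run (4,4), next='.' -> no flip
Dir E: edge -> no flip
Dir SW: first cell '.' (not opp) -> no flip
Dir S: first cell '.' (not opp) -> no flip
Dir SE: edge -> no flip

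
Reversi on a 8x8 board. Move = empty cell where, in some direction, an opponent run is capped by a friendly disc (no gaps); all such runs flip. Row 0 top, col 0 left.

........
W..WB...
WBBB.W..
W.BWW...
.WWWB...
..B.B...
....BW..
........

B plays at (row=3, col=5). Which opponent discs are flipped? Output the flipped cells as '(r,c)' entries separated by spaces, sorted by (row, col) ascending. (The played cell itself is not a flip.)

Answer: (3,3) (3,4)

Derivation:
Dir NW: first cell '.' (not opp) -> no flip
Dir N: opp run (2,5), next='.' -> no flip
Dir NE: first cell '.' (not opp) -> no flip
Dir W: opp run (3,4) (3,3) capped by B -> flip
Dir E: first cell '.' (not opp) -> no flip
Dir SW: first cell 'B' (not opp) -> no flip
Dir S: first cell '.' (not opp) -> no flip
Dir SE: first cell '.' (not opp) -> no flip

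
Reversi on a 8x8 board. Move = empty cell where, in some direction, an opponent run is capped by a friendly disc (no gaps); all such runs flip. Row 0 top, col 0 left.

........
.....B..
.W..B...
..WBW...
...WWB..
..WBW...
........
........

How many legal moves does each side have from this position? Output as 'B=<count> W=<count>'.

-- B to move --
(1,0): no bracket -> illegal
(1,1): no bracket -> illegal
(1,2): no bracket -> illegal
(2,0): no bracket -> illegal
(2,2): no bracket -> illegal
(2,3): flips 1 -> legal
(2,5): no bracket -> illegal
(3,0): no bracket -> illegal
(3,1): flips 1 -> legal
(3,5): flips 2 -> legal
(4,1): no bracket -> illegal
(4,2): flips 2 -> legal
(5,1): flips 1 -> legal
(5,5): flips 2 -> legal
(6,1): no bracket -> illegal
(6,2): no bracket -> illegal
(6,3): flips 1 -> legal
(6,4): flips 3 -> legal
(6,5): no bracket -> illegal
B mobility = 8
-- W to move --
(0,4): no bracket -> illegal
(0,5): no bracket -> illegal
(0,6): no bracket -> illegal
(1,3): no bracket -> illegal
(1,4): flips 1 -> legal
(1,6): no bracket -> illegal
(2,2): flips 1 -> legal
(2,3): flips 1 -> legal
(2,5): no bracket -> illegal
(2,6): no bracket -> illegal
(3,5): no bracket -> illegal
(3,6): flips 1 -> legal
(4,2): no bracket -> illegal
(4,6): flips 1 -> legal
(5,5): no bracket -> illegal
(5,6): flips 1 -> legal
(6,2): flips 1 -> legal
(6,3): flips 1 -> legal
(6,4): no bracket -> illegal
W mobility = 8

Answer: B=8 W=8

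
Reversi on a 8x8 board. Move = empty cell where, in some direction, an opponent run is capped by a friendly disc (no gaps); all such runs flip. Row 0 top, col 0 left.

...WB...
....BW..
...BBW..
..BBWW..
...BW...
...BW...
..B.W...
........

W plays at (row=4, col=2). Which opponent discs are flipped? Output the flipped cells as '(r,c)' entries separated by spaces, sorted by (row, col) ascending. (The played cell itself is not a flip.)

Dir NW: first cell '.' (not opp) -> no flip
Dir N: opp run (3,2), next='.' -> no flip
Dir NE: opp run (3,3) (2,4) capped by W -> flip
Dir W: first cell '.' (not opp) -> no flip
Dir E: opp run (4,3) capped by W -> flip
Dir SW: first cell '.' (not opp) -> no flip
Dir S: first cell '.' (not opp) -> no flip
Dir SE: opp run (5,3) capped by W -> flip

Answer: (2,4) (3,3) (4,3) (5,3)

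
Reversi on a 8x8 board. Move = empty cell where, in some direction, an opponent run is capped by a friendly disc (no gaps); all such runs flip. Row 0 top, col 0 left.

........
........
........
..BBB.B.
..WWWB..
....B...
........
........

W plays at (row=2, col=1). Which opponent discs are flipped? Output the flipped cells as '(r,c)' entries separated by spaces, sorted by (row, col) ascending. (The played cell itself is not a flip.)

Dir NW: first cell '.' (not opp) -> no flip
Dir N: first cell '.' (not opp) -> no flip
Dir NE: first cell '.' (not opp) -> no flip
Dir W: first cell '.' (not opp) -> no flip
Dir E: first cell '.' (not opp) -> no flip
Dir SW: first cell '.' (not opp) -> no flip
Dir S: first cell '.' (not opp) -> no flip
Dir SE: opp run (3,2) capped by W -> flip

Answer: (3,2)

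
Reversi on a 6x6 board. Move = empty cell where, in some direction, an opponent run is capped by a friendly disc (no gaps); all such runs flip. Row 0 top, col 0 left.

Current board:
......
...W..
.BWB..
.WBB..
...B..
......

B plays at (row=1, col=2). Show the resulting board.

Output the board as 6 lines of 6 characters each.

Answer: ......
..BW..
.BBB..
.WBB..
...B..
......

Derivation:
Place B at (1,2); scan 8 dirs for brackets.
Dir NW: first cell '.' (not opp) -> no flip
Dir N: first cell '.' (not opp) -> no flip
Dir NE: first cell '.' (not opp) -> no flip
Dir W: first cell '.' (not opp) -> no flip
Dir E: opp run (1,3), next='.' -> no flip
Dir SW: first cell 'B' (not opp) -> no flip
Dir S: opp run (2,2) capped by B -> flip
Dir SE: first cell 'B' (not opp) -> no flip
All flips: (2,2)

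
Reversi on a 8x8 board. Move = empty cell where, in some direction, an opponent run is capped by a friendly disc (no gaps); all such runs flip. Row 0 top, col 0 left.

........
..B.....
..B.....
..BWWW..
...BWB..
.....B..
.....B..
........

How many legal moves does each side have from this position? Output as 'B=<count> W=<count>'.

Answer: B=3 W=9

Derivation:
-- B to move --
(2,3): flips 2 -> legal
(2,4): no bracket -> illegal
(2,5): flips 2 -> legal
(2,6): no bracket -> illegal
(3,6): flips 3 -> legal
(4,2): no bracket -> illegal
(4,6): no bracket -> illegal
(5,3): no bracket -> illegal
(5,4): no bracket -> illegal
B mobility = 3
-- W to move --
(0,1): no bracket -> illegal
(0,2): no bracket -> illegal
(0,3): no bracket -> illegal
(1,1): flips 1 -> legal
(1,3): no bracket -> illegal
(2,1): no bracket -> illegal
(2,3): no bracket -> illegal
(3,1): flips 1 -> legal
(3,6): no bracket -> illegal
(4,1): no bracket -> illegal
(4,2): flips 1 -> legal
(4,6): flips 1 -> legal
(5,2): flips 1 -> legal
(5,3): flips 1 -> legal
(5,4): no bracket -> illegal
(5,6): flips 1 -> legal
(6,4): no bracket -> illegal
(6,6): flips 1 -> legal
(7,4): no bracket -> illegal
(7,5): flips 3 -> legal
(7,6): no bracket -> illegal
W mobility = 9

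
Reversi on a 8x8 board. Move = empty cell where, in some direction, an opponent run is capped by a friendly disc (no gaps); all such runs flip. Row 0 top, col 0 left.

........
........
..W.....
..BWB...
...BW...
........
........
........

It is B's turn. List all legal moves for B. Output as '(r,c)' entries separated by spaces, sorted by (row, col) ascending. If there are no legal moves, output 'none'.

Answer: (1,2) (2,3) (4,5) (5,4)

Derivation:
(1,1): no bracket -> illegal
(1,2): flips 1 -> legal
(1,3): no bracket -> illegal
(2,1): no bracket -> illegal
(2,3): flips 1 -> legal
(2,4): no bracket -> illegal
(3,1): no bracket -> illegal
(3,5): no bracket -> illegal
(4,2): no bracket -> illegal
(4,5): flips 1 -> legal
(5,3): no bracket -> illegal
(5,4): flips 1 -> legal
(5,5): no bracket -> illegal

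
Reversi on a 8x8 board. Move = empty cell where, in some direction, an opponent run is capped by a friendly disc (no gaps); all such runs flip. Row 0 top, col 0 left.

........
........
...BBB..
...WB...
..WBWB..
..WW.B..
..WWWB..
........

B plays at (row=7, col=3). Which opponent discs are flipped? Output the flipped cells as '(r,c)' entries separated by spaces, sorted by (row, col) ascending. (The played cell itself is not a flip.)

Dir NW: opp run (6,2), next='.' -> no flip
Dir N: opp run (6,3) (5,3) capped by B -> flip
Dir NE: opp run (6,4) capped by B -> flip
Dir W: first cell '.' (not opp) -> no flip
Dir E: first cell '.' (not opp) -> no flip
Dir SW: edge -> no flip
Dir S: edge -> no flip
Dir SE: edge -> no flip

Answer: (5,3) (6,3) (6,4)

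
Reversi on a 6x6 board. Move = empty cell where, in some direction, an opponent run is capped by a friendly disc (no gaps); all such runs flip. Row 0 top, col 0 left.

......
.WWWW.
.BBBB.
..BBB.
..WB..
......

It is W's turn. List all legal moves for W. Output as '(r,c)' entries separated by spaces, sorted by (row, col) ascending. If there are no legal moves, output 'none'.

(1,0): no bracket -> illegal
(1,5): flips 2 -> legal
(2,0): no bracket -> illegal
(2,5): no bracket -> illegal
(3,0): flips 1 -> legal
(3,1): flips 2 -> legal
(3,5): flips 1 -> legal
(4,1): flips 2 -> legal
(4,4): flips 5 -> legal
(4,5): flips 2 -> legal
(5,2): no bracket -> illegal
(5,3): flips 3 -> legal
(5,4): no bracket -> illegal

Answer: (1,5) (3,0) (3,1) (3,5) (4,1) (4,4) (4,5) (5,3)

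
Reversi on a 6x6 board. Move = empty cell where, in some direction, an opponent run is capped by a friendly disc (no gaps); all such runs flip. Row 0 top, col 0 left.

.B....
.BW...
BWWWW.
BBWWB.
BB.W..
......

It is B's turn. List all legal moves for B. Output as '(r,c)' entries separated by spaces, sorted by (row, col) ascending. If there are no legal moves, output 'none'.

Answer: (0,3) (1,3) (1,4) (2,5) (4,4) (5,2)

Derivation:
(0,2): no bracket -> illegal
(0,3): flips 2 -> legal
(1,0): no bracket -> illegal
(1,3): flips 2 -> legal
(1,4): flips 3 -> legal
(1,5): no bracket -> illegal
(2,5): flips 4 -> legal
(3,5): no bracket -> illegal
(4,2): no bracket -> illegal
(4,4): flips 2 -> legal
(5,2): flips 1 -> legal
(5,3): no bracket -> illegal
(5,4): no bracket -> illegal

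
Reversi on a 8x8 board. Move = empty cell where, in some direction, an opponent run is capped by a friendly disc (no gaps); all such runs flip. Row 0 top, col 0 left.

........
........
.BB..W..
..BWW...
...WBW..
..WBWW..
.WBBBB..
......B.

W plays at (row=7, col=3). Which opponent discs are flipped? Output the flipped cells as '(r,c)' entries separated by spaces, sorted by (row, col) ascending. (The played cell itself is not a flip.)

Answer: (5,3) (6,3) (6,4)

Derivation:
Dir NW: opp run (6,2), next='.' -> no flip
Dir N: opp run (6,3) (5,3) capped by W -> flip
Dir NE: opp run (6,4) capped by W -> flip
Dir W: first cell '.' (not opp) -> no flip
Dir E: first cell '.' (not opp) -> no flip
Dir SW: edge -> no flip
Dir S: edge -> no flip
Dir SE: edge -> no flip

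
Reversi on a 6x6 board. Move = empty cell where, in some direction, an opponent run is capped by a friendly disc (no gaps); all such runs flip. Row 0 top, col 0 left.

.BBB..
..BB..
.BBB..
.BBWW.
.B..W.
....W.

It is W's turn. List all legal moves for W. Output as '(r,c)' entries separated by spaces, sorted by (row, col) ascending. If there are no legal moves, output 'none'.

Answer: (1,1) (3,0)

Derivation:
(0,0): no bracket -> illegal
(0,4): no bracket -> illegal
(1,0): no bracket -> illegal
(1,1): flips 1 -> legal
(1,4): no bracket -> illegal
(2,0): no bracket -> illegal
(2,4): no bracket -> illegal
(3,0): flips 2 -> legal
(4,0): no bracket -> illegal
(4,2): no bracket -> illegal
(4,3): no bracket -> illegal
(5,0): no bracket -> illegal
(5,1): no bracket -> illegal
(5,2): no bracket -> illegal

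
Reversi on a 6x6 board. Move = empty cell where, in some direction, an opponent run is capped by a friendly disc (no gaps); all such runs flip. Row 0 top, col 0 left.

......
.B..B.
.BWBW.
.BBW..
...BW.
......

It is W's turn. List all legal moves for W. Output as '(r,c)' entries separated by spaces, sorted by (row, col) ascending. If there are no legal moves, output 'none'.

Answer: (0,0) (0,4) (1,3) (2,0) (3,0) (4,0) (4,2) (5,3)

Derivation:
(0,0): flips 1 -> legal
(0,1): no bracket -> illegal
(0,2): no bracket -> illegal
(0,3): no bracket -> illegal
(0,4): flips 1 -> legal
(0,5): no bracket -> illegal
(1,0): no bracket -> illegal
(1,2): no bracket -> illegal
(1,3): flips 1 -> legal
(1,5): no bracket -> illegal
(2,0): flips 1 -> legal
(2,5): no bracket -> illegal
(3,0): flips 2 -> legal
(3,4): no bracket -> illegal
(4,0): flips 1 -> legal
(4,1): no bracket -> illegal
(4,2): flips 2 -> legal
(5,2): no bracket -> illegal
(5,3): flips 1 -> legal
(5,4): no bracket -> illegal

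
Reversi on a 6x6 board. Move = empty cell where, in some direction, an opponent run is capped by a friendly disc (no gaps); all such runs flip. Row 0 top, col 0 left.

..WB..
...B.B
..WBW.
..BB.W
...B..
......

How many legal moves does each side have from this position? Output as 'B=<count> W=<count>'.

Answer: B=6 W=3

Derivation:
-- B to move --
(0,1): flips 1 -> legal
(1,1): flips 1 -> legal
(1,2): flips 1 -> legal
(1,4): no bracket -> illegal
(2,1): flips 1 -> legal
(2,5): flips 1 -> legal
(3,1): flips 1 -> legal
(3,4): no bracket -> illegal
(4,4): no bracket -> illegal
(4,5): no bracket -> illegal
B mobility = 6
-- W to move --
(0,4): flips 2 -> legal
(0,5): no bracket -> illegal
(1,2): no bracket -> illegal
(1,4): no bracket -> illegal
(2,1): no bracket -> illegal
(2,5): no bracket -> illegal
(3,1): no bracket -> illegal
(3,4): no bracket -> illegal
(4,1): no bracket -> illegal
(4,2): flips 2 -> legal
(4,4): flips 1 -> legal
(5,2): no bracket -> illegal
(5,3): no bracket -> illegal
(5,4): no bracket -> illegal
W mobility = 3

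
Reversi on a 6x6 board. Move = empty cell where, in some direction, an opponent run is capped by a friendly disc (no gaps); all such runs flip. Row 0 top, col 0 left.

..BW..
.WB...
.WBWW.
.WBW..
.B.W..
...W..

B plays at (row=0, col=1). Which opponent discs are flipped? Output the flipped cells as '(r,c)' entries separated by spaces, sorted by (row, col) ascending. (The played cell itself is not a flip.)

Answer: (1,1) (2,1) (3,1)

Derivation:
Dir NW: edge -> no flip
Dir N: edge -> no flip
Dir NE: edge -> no flip
Dir W: first cell '.' (not opp) -> no flip
Dir E: first cell 'B' (not opp) -> no flip
Dir SW: first cell '.' (not opp) -> no flip
Dir S: opp run (1,1) (2,1) (3,1) capped by B -> flip
Dir SE: first cell 'B' (not opp) -> no flip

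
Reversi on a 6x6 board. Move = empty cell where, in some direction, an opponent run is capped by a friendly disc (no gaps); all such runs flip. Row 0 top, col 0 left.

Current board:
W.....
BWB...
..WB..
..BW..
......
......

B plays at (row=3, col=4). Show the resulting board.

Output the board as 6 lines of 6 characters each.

Answer: W.....
BWB...
..WB..
..BBB.
......
......

Derivation:
Place B at (3,4); scan 8 dirs for brackets.
Dir NW: first cell 'B' (not opp) -> no flip
Dir N: first cell '.' (not opp) -> no flip
Dir NE: first cell '.' (not opp) -> no flip
Dir W: opp run (3,3) capped by B -> flip
Dir E: first cell '.' (not opp) -> no flip
Dir SW: first cell '.' (not opp) -> no flip
Dir S: first cell '.' (not opp) -> no flip
Dir SE: first cell '.' (not opp) -> no flip
All flips: (3,3)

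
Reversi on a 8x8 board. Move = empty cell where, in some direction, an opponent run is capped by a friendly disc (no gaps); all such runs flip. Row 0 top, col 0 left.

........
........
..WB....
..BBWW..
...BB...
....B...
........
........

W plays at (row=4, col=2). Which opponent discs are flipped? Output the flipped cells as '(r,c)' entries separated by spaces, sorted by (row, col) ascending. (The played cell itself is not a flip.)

Dir NW: first cell '.' (not opp) -> no flip
Dir N: opp run (3,2) capped by W -> flip
Dir NE: opp run (3,3), next='.' -> no flip
Dir W: first cell '.' (not opp) -> no flip
Dir E: opp run (4,3) (4,4), next='.' -> no flip
Dir SW: first cell '.' (not opp) -> no flip
Dir S: first cell '.' (not opp) -> no flip
Dir SE: first cell '.' (not opp) -> no flip

Answer: (3,2)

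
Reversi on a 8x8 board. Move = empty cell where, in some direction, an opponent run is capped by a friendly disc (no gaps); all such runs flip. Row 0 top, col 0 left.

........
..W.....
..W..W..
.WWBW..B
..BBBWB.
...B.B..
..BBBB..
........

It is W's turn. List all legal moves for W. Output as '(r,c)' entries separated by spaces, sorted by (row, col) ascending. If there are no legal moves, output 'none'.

(2,3): no bracket -> illegal
(2,4): no bracket -> illegal
(2,6): no bracket -> illegal
(2,7): no bracket -> illegal
(3,5): no bracket -> illegal
(3,6): no bracket -> illegal
(4,1): flips 3 -> legal
(4,7): flips 1 -> legal
(5,1): no bracket -> illegal
(5,2): flips 2 -> legal
(5,4): flips 2 -> legal
(5,6): no bracket -> illegal
(5,7): no bracket -> illegal
(6,1): no bracket -> illegal
(6,6): flips 3 -> legal
(7,1): no bracket -> illegal
(7,2): no bracket -> illegal
(7,3): no bracket -> illegal
(7,4): no bracket -> illegal
(7,5): flips 5 -> legal
(7,6): no bracket -> illegal

Answer: (4,1) (4,7) (5,2) (5,4) (6,6) (7,5)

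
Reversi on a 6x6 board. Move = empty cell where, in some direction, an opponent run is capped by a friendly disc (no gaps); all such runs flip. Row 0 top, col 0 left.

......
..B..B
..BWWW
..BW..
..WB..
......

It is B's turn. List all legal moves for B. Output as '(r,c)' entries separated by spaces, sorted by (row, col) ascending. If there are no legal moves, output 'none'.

Answer: (1,3) (1,4) (3,4) (3,5) (4,1) (4,4) (5,1) (5,2)

Derivation:
(1,3): flips 2 -> legal
(1,4): flips 1 -> legal
(3,1): no bracket -> illegal
(3,4): flips 2 -> legal
(3,5): flips 1 -> legal
(4,1): flips 1 -> legal
(4,4): flips 1 -> legal
(5,1): flips 3 -> legal
(5,2): flips 1 -> legal
(5,3): no bracket -> illegal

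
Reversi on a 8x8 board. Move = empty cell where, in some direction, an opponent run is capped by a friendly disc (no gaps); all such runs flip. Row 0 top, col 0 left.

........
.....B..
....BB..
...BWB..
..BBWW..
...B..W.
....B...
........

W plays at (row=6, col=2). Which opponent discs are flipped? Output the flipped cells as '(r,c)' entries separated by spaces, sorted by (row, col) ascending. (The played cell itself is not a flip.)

Dir NW: first cell '.' (not opp) -> no flip
Dir N: first cell '.' (not opp) -> no flip
Dir NE: opp run (5,3) capped by W -> flip
Dir W: first cell '.' (not opp) -> no flip
Dir E: first cell '.' (not opp) -> no flip
Dir SW: first cell '.' (not opp) -> no flip
Dir S: first cell '.' (not opp) -> no flip
Dir SE: first cell '.' (not opp) -> no flip

Answer: (5,3)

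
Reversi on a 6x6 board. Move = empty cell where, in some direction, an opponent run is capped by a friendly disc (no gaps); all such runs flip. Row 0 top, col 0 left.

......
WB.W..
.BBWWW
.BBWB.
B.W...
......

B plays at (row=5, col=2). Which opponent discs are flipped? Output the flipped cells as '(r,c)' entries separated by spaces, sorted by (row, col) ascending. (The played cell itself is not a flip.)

Dir NW: first cell '.' (not opp) -> no flip
Dir N: opp run (4,2) capped by B -> flip
Dir NE: first cell '.' (not opp) -> no flip
Dir W: first cell '.' (not opp) -> no flip
Dir E: first cell '.' (not opp) -> no flip
Dir SW: edge -> no flip
Dir S: edge -> no flip
Dir SE: edge -> no flip

Answer: (4,2)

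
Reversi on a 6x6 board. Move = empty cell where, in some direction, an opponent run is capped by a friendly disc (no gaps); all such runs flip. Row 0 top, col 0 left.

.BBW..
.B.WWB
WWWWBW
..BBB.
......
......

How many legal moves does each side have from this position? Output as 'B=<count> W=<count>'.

-- B to move --
(0,4): flips 2 -> legal
(0,5): flips 2 -> legal
(1,0): flips 1 -> legal
(1,2): flips 4 -> legal
(3,0): no bracket -> illegal
(3,1): flips 1 -> legal
(3,5): flips 1 -> legal
B mobility = 6
-- W to move --
(0,0): flips 3 -> legal
(0,4): no bracket -> illegal
(0,5): flips 1 -> legal
(1,0): no bracket -> illegal
(1,2): no bracket -> illegal
(3,1): no bracket -> illegal
(3,5): flips 1 -> legal
(4,1): flips 1 -> legal
(4,2): flips 1 -> legal
(4,3): flips 3 -> legal
(4,4): flips 3 -> legal
(4,5): flips 1 -> legal
W mobility = 8

Answer: B=6 W=8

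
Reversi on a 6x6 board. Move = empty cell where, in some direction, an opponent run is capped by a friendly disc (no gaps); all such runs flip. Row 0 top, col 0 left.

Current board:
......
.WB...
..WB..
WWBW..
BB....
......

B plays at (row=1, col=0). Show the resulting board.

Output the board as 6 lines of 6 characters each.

Place B at (1,0); scan 8 dirs for brackets.
Dir NW: edge -> no flip
Dir N: first cell '.' (not opp) -> no flip
Dir NE: first cell '.' (not opp) -> no flip
Dir W: edge -> no flip
Dir E: opp run (1,1) capped by B -> flip
Dir SW: edge -> no flip
Dir S: first cell '.' (not opp) -> no flip
Dir SE: first cell '.' (not opp) -> no flip
All flips: (1,1)

Answer: ......
BBB...
..WB..
WWBW..
BB....
......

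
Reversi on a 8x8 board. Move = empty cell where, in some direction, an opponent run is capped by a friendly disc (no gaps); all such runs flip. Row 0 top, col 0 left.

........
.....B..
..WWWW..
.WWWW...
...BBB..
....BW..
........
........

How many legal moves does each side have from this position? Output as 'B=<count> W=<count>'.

Answer: B=11 W=8

Derivation:
-- B to move --
(1,1): flips 2 -> legal
(1,2): flips 2 -> legal
(1,3): flips 2 -> legal
(1,4): flips 2 -> legal
(1,6): flips 2 -> legal
(2,0): no bracket -> illegal
(2,1): flips 1 -> legal
(2,6): no bracket -> illegal
(3,0): no bracket -> illegal
(3,5): flips 1 -> legal
(3,6): no bracket -> illegal
(4,0): no bracket -> illegal
(4,1): no bracket -> illegal
(4,2): flips 2 -> legal
(4,6): no bracket -> illegal
(5,6): flips 1 -> legal
(6,4): no bracket -> illegal
(6,5): flips 1 -> legal
(6,6): flips 1 -> legal
B mobility = 11
-- W to move --
(0,4): no bracket -> illegal
(0,5): flips 1 -> legal
(0,6): flips 1 -> legal
(1,4): no bracket -> illegal
(1,6): no bracket -> illegal
(2,6): no bracket -> illegal
(3,5): flips 1 -> legal
(3,6): no bracket -> illegal
(4,2): no bracket -> illegal
(4,6): no bracket -> illegal
(5,2): flips 1 -> legal
(5,3): flips 2 -> legal
(5,6): flips 1 -> legal
(6,3): no bracket -> illegal
(6,4): flips 2 -> legal
(6,5): flips 2 -> legal
W mobility = 8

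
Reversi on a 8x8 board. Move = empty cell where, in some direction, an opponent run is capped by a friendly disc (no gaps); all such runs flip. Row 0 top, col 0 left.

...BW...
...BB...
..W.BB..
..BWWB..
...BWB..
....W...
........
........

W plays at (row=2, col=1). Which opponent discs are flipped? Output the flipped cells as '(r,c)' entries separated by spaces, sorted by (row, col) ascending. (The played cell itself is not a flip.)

Answer: (3,2) (4,3)

Derivation:
Dir NW: first cell '.' (not opp) -> no flip
Dir N: first cell '.' (not opp) -> no flip
Dir NE: first cell '.' (not opp) -> no flip
Dir W: first cell '.' (not opp) -> no flip
Dir E: first cell 'W' (not opp) -> no flip
Dir SW: first cell '.' (not opp) -> no flip
Dir S: first cell '.' (not opp) -> no flip
Dir SE: opp run (3,2) (4,3) capped by W -> flip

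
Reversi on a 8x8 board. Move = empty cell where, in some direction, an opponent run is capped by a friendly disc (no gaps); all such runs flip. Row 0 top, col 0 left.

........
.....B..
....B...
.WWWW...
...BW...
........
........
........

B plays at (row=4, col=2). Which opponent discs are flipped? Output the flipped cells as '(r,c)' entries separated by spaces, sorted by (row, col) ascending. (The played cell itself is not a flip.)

Answer: (3,3)

Derivation:
Dir NW: opp run (3,1), next='.' -> no flip
Dir N: opp run (3,2), next='.' -> no flip
Dir NE: opp run (3,3) capped by B -> flip
Dir W: first cell '.' (not opp) -> no flip
Dir E: first cell 'B' (not opp) -> no flip
Dir SW: first cell '.' (not opp) -> no flip
Dir S: first cell '.' (not opp) -> no flip
Dir SE: first cell '.' (not opp) -> no flip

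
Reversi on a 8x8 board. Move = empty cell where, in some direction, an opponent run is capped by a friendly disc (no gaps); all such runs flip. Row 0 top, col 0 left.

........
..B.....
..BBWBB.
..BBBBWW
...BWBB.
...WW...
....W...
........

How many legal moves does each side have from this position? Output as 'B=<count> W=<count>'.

Answer: B=10 W=14

Derivation:
-- B to move --
(1,3): flips 1 -> legal
(1,4): flips 1 -> legal
(1,5): flips 1 -> legal
(2,7): flips 1 -> legal
(4,2): no bracket -> illegal
(4,7): flips 1 -> legal
(5,2): no bracket -> illegal
(5,5): flips 1 -> legal
(6,2): flips 2 -> legal
(6,3): flips 2 -> legal
(6,5): flips 1 -> legal
(7,3): no bracket -> illegal
(7,4): flips 3 -> legal
(7,5): no bracket -> illegal
B mobility = 10
-- W to move --
(0,1): no bracket -> illegal
(0,2): no bracket -> illegal
(0,3): no bracket -> illegal
(1,1): flips 2 -> legal
(1,3): flips 3 -> legal
(1,4): flips 1 -> legal
(1,5): flips 1 -> legal
(1,6): flips 1 -> legal
(1,7): flips 2 -> legal
(2,1): flips 4 -> legal
(2,7): flips 2 -> legal
(3,1): flips 4 -> legal
(4,1): no bracket -> illegal
(4,2): flips 2 -> legal
(4,7): flips 2 -> legal
(5,2): no bracket -> illegal
(5,5): flips 1 -> legal
(5,6): flips 1 -> legal
(5,7): flips 2 -> legal
W mobility = 14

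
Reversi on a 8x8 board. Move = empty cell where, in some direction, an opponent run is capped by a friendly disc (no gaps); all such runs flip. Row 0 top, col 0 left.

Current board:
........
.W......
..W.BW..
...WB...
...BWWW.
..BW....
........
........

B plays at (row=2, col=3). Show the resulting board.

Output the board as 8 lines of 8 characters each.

Place B at (2,3); scan 8 dirs for brackets.
Dir NW: first cell '.' (not opp) -> no flip
Dir N: first cell '.' (not opp) -> no flip
Dir NE: first cell '.' (not opp) -> no flip
Dir W: opp run (2,2), next='.' -> no flip
Dir E: first cell 'B' (not opp) -> no flip
Dir SW: first cell '.' (not opp) -> no flip
Dir S: opp run (3,3) capped by B -> flip
Dir SE: first cell 'B' (not opp) -> no flip
All flips: (3,3)

Answer: ........
.W......
..WBBW..
...BB...
...BWWW.
..BW....
........
........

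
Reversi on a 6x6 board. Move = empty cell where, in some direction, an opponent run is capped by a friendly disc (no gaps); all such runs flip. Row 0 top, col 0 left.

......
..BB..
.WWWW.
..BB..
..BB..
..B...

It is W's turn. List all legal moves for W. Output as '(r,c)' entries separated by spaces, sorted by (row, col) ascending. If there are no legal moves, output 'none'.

Answer: (0,1) (0,2) (0,3) (0,4) (4,1) (4,4) (5,1) (5,3) (5,4)

Derivation:
(0,1): flips 1 -> legal
(0,2): flips 2 -> legal
(0,3): flips 2 -> legal
(0,4): flips 1 -> legal
(1,1): no bracket -> illegal
(1,4): no bracket -> illegal
(3,1): no bracket -> illegal
(3,4): no bracket -> illegal
(4,1): flips 1 -> legal
(4,4): flips 1 -> legal
(5,1): flips 2 -> legal
(5,3): flips 2 -> legal
(5,4): flips 2 -> legal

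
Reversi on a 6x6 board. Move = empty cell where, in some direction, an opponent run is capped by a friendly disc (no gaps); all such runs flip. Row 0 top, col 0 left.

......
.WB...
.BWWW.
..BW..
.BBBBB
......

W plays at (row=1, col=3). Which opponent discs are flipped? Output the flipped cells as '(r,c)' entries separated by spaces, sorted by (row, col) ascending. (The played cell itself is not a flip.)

Answer: (1,2)

Derivation:
Dir NW: first cell '.' (not opp) -> no flip
Dir N: first cell '.' (not opp) -> no flip
Dir NE: first cell '.' (not opp) -> no flip
Dir W: opp run (1,2) capped by W -> flip
Dir E: first cell '.' (not opp) -> no flip
Dir SW: first cell 'W' (not opp) -> no flip
Dir S: first cell 'W' (not opp) -> no flip
Dir SE: first cell 'W' (not opp) -> no flip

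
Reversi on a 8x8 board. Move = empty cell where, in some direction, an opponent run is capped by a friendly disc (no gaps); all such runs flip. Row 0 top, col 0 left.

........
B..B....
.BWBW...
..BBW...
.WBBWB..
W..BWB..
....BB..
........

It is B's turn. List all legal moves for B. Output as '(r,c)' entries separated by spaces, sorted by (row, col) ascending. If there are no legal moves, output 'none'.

(1,1): flips 1 -> legal
(1,2): flips 1 -> legal
(1,4): flips 4 -> legal
(1,5): flips 1 -> legal
(2,5): flips 2 -> legal
(3,0): no bracket -> illegal
(3,1): flips 1 -> legal
(3,5): flips 3 -> legal
(4,0): flips 1 -> legal
(5,1): no bracket -> illegal
(5,2): no bracket -> illegal
(6,0): no bracket -> illegal
(6,1): no bracket -> illegal
(6,3): flips 1 -> legal

Answer: (1,1) (1,2) (1,4) (1,5) (2,5) (3,1) (3,5) (4,0) (6,3)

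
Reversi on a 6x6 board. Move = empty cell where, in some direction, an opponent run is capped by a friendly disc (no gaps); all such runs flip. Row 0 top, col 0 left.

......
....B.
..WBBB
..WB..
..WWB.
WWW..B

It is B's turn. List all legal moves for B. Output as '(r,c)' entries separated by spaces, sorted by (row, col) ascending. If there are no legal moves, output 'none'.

Answer: (1,1) (2,1) (3,1) (4,1) (5,3)

Derivation:
(1,1): flips 1 -> legal
(1,2): no bracket -> illegal
(1,3): no bracket -> illegal
(2,1): flips 1 -> legal
(3,1): flips 1 -> legal
(3,4): no bracket -> illegal
(4,0): no bracket -> illegal
(4,1): flips 3 -> legal
(5,3): flips 1 -> legal
(5,4): no bracket -> illegal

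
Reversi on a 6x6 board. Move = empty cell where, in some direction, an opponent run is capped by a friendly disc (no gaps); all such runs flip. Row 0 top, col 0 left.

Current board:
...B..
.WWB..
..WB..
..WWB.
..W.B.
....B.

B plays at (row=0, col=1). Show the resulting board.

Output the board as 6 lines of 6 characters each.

Answer: .B.B..
.WBB..
..WB..
..WWB.
..W.B.
....B.

Derivation:
Place B at (0,1); scan 8 dirs for brackets.
Dir NW: edge -> no flip
Dir N: edge -> no flip
Dir NE: edge -> no flip
Dir W: first cell '.' (not opp) -> no flip
Dir E: first cell '.' (not opp) -> no flip
Dir SW: first cell '.' (not opp) -> no flip
Dir S: opp run (1,1), next='.' -> no flip
Dir SE: opp run (1,2) capped by B -> flip
All flips: (1,2)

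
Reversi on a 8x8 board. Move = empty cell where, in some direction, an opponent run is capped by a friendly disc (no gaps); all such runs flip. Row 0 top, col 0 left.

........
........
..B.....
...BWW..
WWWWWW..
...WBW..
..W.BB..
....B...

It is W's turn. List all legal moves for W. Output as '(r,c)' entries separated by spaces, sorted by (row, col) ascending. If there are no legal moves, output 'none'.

(1,1): flips 2 -> legal
(1,2): no bracket -> illegal
(1,3): no bracket -> illegal
(2,1): no bracket -> illegal
(2,3): flips 1 -> legal
(2,4): flips 1 -> legal
(3,1): no bracket -> illegal
(3,2): flips 1 -> legal
(5,6): no bracket -> illegal
(6,3): flips 1 -> legal
(6,6): no bracket -> illegal
(7,3): flips 1 -> legal
(7,5): flips 2 -> legal
(7,6): flips 2 -> legal

Answer: (1,1) (2,3) (2,4) (3,2) (6,3) (7,3) (7,5) (7,6)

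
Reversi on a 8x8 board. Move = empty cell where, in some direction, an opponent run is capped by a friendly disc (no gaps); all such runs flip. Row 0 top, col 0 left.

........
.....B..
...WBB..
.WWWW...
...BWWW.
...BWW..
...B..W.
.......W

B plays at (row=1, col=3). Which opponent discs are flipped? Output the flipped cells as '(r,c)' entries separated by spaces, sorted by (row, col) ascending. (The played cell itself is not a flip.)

Dir NW: first cell '.' (not opp) -> no flip
Dir N: first cell '.' (not opp) -> no flip
Dir NE: first cell '.' (not opp) -> no flip
Dir W: first cell '.' (not opp) -> no flip
Dir E: first cell '.' (not opp) -> no flip
Dir SW: first cell '.' (not opp) -> no flip
Dir S: opp run (2,3) (3,3) capped by B -> flip
Dir SE: first cell 'B' (not opp) -> no flip

Answer: (2,3) (3,3)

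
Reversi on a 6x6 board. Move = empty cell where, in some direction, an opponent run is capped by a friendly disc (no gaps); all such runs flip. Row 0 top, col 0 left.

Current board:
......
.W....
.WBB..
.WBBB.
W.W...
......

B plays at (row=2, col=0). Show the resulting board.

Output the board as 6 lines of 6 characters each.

Answer: ......
.W....
BBBB..
.WBBB.
W.W...
......

Derivation:
Place B at (2,0); scan 8 dirs for brackets.
Dir NW: edge -> no flip
Dir N: first cell '.' (not opp) -> no flip
Dir NE: opp run (1,1), next='.' -> no flip
Dir W: edge -> no flip
Dir E: opp run (2,1) capped by B -> flip
Dir SW: edge -> no flip
Dir S: first cell '.' (not opp) -> no flip
Dir SE: opp run (3,1) (4,2), next='.' -> no flip
All flips: (2,1)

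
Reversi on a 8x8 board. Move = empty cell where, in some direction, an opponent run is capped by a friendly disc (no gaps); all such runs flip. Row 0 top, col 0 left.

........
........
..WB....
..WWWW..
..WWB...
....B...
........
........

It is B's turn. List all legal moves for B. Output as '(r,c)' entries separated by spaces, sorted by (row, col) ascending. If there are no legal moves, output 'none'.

(1,1): flips 2 -> legal
(1,2): no bracket -> illegal
(1,3): no bracket -> illegal
(2,1): flips 3 -> legal
(2,4): flips 1 -> legal
(2,5): no bracket -> illegal
(2,6): flips 1 -> legal
(3,1): no bracket -> illegal
(3,6): no bracket -> illegal
(4,1): flips 3 -> legal
(4,5): flips 1 -> legal
(4,6): no bracket -> illegal
(5,1): no bracket -> illegal
(5,2): no bracket -> illegal
(5,3): flips 2 -> legal

Answer: (1,1) (2,1) (2,4) (2,6) (4,1) (4,5) (5,3)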